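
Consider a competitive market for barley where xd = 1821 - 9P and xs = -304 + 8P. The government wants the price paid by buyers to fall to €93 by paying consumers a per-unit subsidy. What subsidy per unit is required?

Required subsidy s = €68 per unit

At a buyer price of 93, quantity demanded is 1821 − 9·93 = 984.
Sellers supply 984 only when they receive Ps with -304 + 8·Ps = 984, i.e. Ps = 161.
s = Ps − Pb = 161 − 93 = 68.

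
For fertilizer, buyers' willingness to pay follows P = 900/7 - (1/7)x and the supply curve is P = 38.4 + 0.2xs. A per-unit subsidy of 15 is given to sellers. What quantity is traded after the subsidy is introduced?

x' = 306.75

Pre-subsidy: 900/7 - (1/7)x = 38.4 + 0.2x gives x* = 263 and P* = 91.
With the subsidy, sellers receive Ps = Pb + 15 for each unit, where Pb is the price buyers pay.
On the curves, Pb = 900/7 - (1/7)x and Ps = 38.4 + 0.2x; the wedge Ps − Pb = 15 gives 38.4 + 0.2x − (900/7 - (1/7)x) = 15, so x' = 306.75.
Then Pb = 900/7 − (1/7)·306.75 = 84.75 and Ps = 38.4 + 0.2·306.75 = 99.75.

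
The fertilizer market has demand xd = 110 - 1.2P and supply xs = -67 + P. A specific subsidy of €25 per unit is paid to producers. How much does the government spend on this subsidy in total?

Pre-subsidy: 110 - 1.2P = -67 + P gives P* = 885/11, x* = 148/11.
With the subsidy, sellers receive Ps = Pb + 25 for each unit, where Pb is the price buyers pay.
Supply in terms of Pb becomes xs = -67 + 1(Pb + 25) = -42 + Pb. Setting this equal to demand: 110 - 1.2Pb = -42 + Pb, so Pb = 760/11.
Sellers receive Ps = 760/11 + 25 = 1035/11; x' = 110 − 1.2·(760/11) = 298/11.
Government outlay = subsidy × quantity = 25 × 298/11 = 7450/11.

Government cost = 7450/11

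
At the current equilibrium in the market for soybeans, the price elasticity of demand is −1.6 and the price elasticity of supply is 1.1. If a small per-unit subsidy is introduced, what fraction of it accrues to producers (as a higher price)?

For a small subsidy around the equilibrium, the benefit split depends on the relative slopes, which at a point are proportional to the elasticities.
Buyer share = εs/(εs + |εd|) = 1.1/(1.1 + 1.6) = 11/27; seller share = |εd|/(εs + |εd|) = 16/27.
So producers capture 16/27 of the subsidy.

Producer share = 16/27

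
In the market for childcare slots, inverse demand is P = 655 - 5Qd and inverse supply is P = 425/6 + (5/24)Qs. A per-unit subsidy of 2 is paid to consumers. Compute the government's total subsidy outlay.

Government cost = 225.088

Pre-subsidy: 655 - 5Q = 425/6 + (5/24)Q gives Q* = 112.16 and P* = 94.2.
With the rebate, buyers effectively pay Pb = Ps − 2, where Ps is the price sellers receive.
On the curves, Pb = 655 - 5Q and Ps = 425/6 + (5/24)Q; the wedge Ps − Pb = 2 gives 425/6 + (5/24)Q − (655 - 5Q) = 2, so Q' = 112.544.
Then Pb = 655 − 5·112.544 = 92.28 and Ps = 425/6 + (5/24)·112.544 = 94.28.
Government outlay = subsidy × quantity = 2 × 112.544 = 225.088.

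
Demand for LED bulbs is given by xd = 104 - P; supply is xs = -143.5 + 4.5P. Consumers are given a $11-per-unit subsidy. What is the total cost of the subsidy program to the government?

Government cost = $748

Pre-subsidy: 104 - P = -143.5 + 4.5P gives P* = 45, x* = 59.
With the rebate, buyers effectively pay Pb = Ps − 11, where Ps is the price sellers receive.
Demand in terms of Ps becomes xd = 104 − 1(Ps − 11) = 115 - Ps. Setting this equal to supply: 115 - Ps = -143.5 + 4.5Ps, so Ps = 47.
Buyers pay Pb = 47 − 11 = 36; x' = -143.5 + 4.5·47 = 68.
Government outlay = subsidy × quantity = 11 × 68 = 748.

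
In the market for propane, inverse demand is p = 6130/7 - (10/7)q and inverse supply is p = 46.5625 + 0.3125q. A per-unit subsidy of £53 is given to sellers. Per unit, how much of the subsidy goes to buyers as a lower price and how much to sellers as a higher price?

Buyers gain 1696/39 per unit; sellers gain 371/39 per unit

Pre-subsidy: 6130/7 - (10/7)q = 46.5625 + 0.3125q gives q* = 6191/13 and p* = 2540/13.
With the subsidy, sellers receive ps = pb + 53 for each unit, where pb is the price buyers pay.
On the curves, pb = 6130/7 - (10/7)q and ps = 46.5625 + 0.3125q; the wedge ps − pb = 53 gives 46.5625 + 0.3125q − (6130/7 - (10/7)q) = 53, so q' = 98801/195.
Then pb = 6130/7 − (10/7)·(98801/195) = 5924/39 and ps = 46.5625 + 0.3125·(98801/195) = 7991/39.
Buyers' price falls by p* − pb = 2540/13 − 5924/39 = 1696/39; sellers' price rises by ps − p* = 7991/39 − 2540/13 = 371/39.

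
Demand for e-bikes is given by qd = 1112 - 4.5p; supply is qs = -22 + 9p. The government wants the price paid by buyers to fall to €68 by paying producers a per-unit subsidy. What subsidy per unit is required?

Required subsidy s = €24 per unit

At a buyer price of 68, quantity demanded is 1112 − 4.5·68 = 806.
Sellers supply 806 only when they receive ps with -22 + 9·ps = 806, i.e. ps = 92.
s = ps − pb = 92 − 68 = 24.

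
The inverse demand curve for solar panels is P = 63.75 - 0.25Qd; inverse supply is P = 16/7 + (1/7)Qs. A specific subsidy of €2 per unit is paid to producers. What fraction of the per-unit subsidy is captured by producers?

Pre-subsidy: 63.75 - 0.25Q = 16/7 + (1/7)Q gives Q* = 1721/11 and P* = 271/11.
With the subsidy, sellers receive Ps = Pb + 2 for each unit, where Pb is the price buyers pay.
On the curves, Pb = 63.75 - 0.25Q and Ps = 16/7 + (1/7)Q; the wedge Ps − Pb = 2 gives 16/7 + (1/7)Q − (63.75 - 0.25Q) = 2, so Q' = 1777/11.
Then Pb = 63.75 − 0.25·(1777/11) = 257/11 and Ps = 16/7 + (1/7)·(1777/11) = 279/11.
Buyers' price falls by P* − Pb = 271/11 − 257/11 = 14/11; sellers' price rises by Ps − P* = 279/11 − 271/11 = 8/11.
So producers capture (8/11)/2 = 4/11 of each unit of subsidy.

Producer share = 4/11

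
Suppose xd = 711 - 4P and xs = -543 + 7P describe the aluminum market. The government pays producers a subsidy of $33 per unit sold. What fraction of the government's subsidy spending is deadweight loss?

Pre-subsidy: 711 - 4P = -543 + 7P gives P* = 114, x* = 255.
With the subsidy, sellers receive Ps = Pb + 33 for each unit, where Pb is the price buyers pay.
Supply in terms of Pb becomes xs = -543 + 7(Pb + 33) = -312 + 7Pb. Setting this equal to demand: 711 - 4Pb = -312 + 7Pb, so Pb = 93.
Sellers receive Ps = 93 + 33 = 126; x' = 711 − 4·93 = 339.
ΔCS = ½(255 + 339)(114 − 93) = 6237; ΔPS = ½(255 + 339)(126 − 114) = 3564.
Government spending = 33 × 339 = 11187.
DWL = ½ × 33 × (339 − 255) = 1386; fraction = 1386 / 11187 = 14/113.

DWL / government spending = 14/113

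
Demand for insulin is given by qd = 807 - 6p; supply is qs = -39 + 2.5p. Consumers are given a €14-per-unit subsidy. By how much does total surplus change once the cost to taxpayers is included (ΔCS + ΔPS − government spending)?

Pre-subsidy: 807 - 6p = -39 + 2.5p gives p* = 1692/17, q* = 3567/17.
With the rebate, buyers effectively pay pb = ps − 14, where ps is the price sellers receive.
Demand in terms of ps becomes qd = 807 − 6(ps − 14) = 891 - 6ps. Setting this equal to supply: 891 - 6ps = -39 + 2.5ps, so ps = 1860/17.
Buyers pay pb = 1860/17 − 14 = 1622/17; q' = -39 + 2.5·(1860/17) = 3987/17.
ΔCS = ½(3567/17 + 3987/17)(1692/17 − 1622/17) = 264390/289; ΔPS = ½(3567/17 + 3987/17)(1860/17 − 1692/17) = 634536/289.
Government spending = 14 × 3987/17 = 55818/17.
Net change = 264390/289 + 634536/289 − 55818/17 = -2940/17. The loss equals the DWL triangle ½·14·420/17.

Net change in total surplus = -2940/17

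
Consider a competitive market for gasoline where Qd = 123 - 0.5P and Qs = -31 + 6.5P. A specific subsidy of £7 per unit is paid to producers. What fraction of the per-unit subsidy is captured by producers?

Producer share = 1/14

Pre-subsidy: 123 - 0.5P = -31 + 6.5P gives P* = 22, Q* = 112.
With the subsidy, sellers receive Ps = Pb + 7 for each unit, where Pb is the price buyers pay.
Supply in terms of Pb becomes Qs = -31 + 6.5(Pb + 7) = 14.5 + 6.5Pb. Setting this equal to demand: 123 - 0.5Pb = 14.5 + 6.5Pb, so Pb = 15.5.
Sellers receive Ps = 15.5 + 7 = 22.5; Q' = 123 − 0.5·15.5 = 115.25.
Buyers' price falls by P* − Pb = 22 − 15.5 = 6.5; sellers' price rises by Ps − P* = 22.5 − 22 = 0.5.
So producers capture 0.5/7 = 1/14 of each unit of subsidy.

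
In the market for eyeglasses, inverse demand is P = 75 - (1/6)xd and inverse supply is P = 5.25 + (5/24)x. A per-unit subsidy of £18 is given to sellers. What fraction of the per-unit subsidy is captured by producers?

Pre-subsidy: 75 - (1/6)x = 5.25 + (5/24)x gives x* = 186 and P* = 44.
With the subsidy, sellers receive Ps = Pb + 18 for each unit, where Pb is the price buyers pay.
On the curves, Pb = 75 - (1/6)x and Ps = 5.25 + (5/24)x; the wedge Ps − Pb = 18 gives 5.25 + (5/24)x − (75 - (1/6)x) = 18, so x' = 234.
Then Pb = 75 − (1/6)·234 = 36 and Ps = 5.25 + (5/24)·234 = 54.
Buyers' price falls by P* − Pb = 44 − 36 = 8; sellers' price rises by Ps − P* = 54 − 44 = 10.
So producers capture 10/18 = 5/9 of each unit of subsidy.

Producer share = 5/9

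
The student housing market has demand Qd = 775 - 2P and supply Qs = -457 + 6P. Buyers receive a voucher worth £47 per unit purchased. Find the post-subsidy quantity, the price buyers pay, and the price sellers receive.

Pre-subsidy: 775 - 2P = -457 + 6P gives P* = 154, Q* = 467.
With the rebate, buyers effectively pay Pb = Ps − 47, where Ps is the price sellers receive.
Demand in terms of Ps becomes Qd = 775 − 2(Ps − 47) = 869 - 2Ps. Setting this equal to supply: 869 - 2Ps = -457 + 6Ps, so Ps = 165.75.
Buyers pay Pb = 165.75 − 47 = 118.75; Q' = -457 + 6·165.75 = 537.5.

Q' = 537.5; buyers pay £118.75; sellers receive £165.75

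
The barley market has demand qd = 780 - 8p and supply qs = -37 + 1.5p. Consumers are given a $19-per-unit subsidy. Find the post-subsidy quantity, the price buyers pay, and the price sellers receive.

Pre-subsidy: 780 - 8p = -37 + 1.5p gives p* = 86, q* = 92.
With the rebate, buyers effectively pay pb = ps − 19, where ps is the price sellers receive.
Demand in terms of ps becomes qd = 780 − 8(ps − 19) = 932 - 8ps. Setting this equal to supply: 932 - 8ps = -37 + 1.5ps, so ps = 102.
Buyers pay pb = 102 − 19 = 83; q' = -37 + 1.5·102 = 116.

q' = 116; buyers pay $83; sellers receive $102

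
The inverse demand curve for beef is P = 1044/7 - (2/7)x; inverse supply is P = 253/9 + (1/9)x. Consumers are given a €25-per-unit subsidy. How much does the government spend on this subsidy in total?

Pre-subsidy: 1044/7 - (2/7)x = 253/9 + (1/9)x gives x* = 305 and P* = 62.
With the rebate, buyers effectively pay Pb = Ps − 25, where Ps is the price sellers receive.
On the curves, Pb = 1044/7 - (2/7)x and Ps = 253/9 + (1/9)x; the wedge Ps − Pb = 25 gives 253/9 + (1/9)x − (1044/7 - (2/7)x) = 25, so x' = 368.
Then Pb = 1044/7 − (2/7)·368 = 44 and Ps = 253/9 + (1/9)·368 = 69.
Government outlay = subsidy × quantity = 25 × 368 = 9200.

Government cost = €9200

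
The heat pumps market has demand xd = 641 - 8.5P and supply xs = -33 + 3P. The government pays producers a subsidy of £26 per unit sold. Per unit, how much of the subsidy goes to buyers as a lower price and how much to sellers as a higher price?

Pre-subsidy: 641 - 8.5P = -33 + 3P gives P* = 1348/23, x* = 3285/23.
With the subsidy, sellers receive Ps = Pb + 26 for each unit, where Pb is the price buyers pay.
Supply in terms of Pb becomes xs = -33 + 3(Pb + 26) = 45 + 3Pb. Setting this equal to demand: 641 - 8.5Pb = 45 + 3Pb, so Pb = 1192/23.
Sellers receive Ps = 1192/23 + 26 = 1790/23; x' = 641 − 8.5·(1192/23) = 4611/23.
Buyers' price falls by P* − Pb = 1348/23 − 1192/23 = 156/23; sellers' price rises by Ps − P* = 1790/23 − 1348/23 = 442/23.

Buyers gain 156/23 per unit; sellers gain 442/23 per unit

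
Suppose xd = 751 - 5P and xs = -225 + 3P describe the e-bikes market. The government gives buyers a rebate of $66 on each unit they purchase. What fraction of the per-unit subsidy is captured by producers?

Producer share = 0.625

Pre-subsidy: 751 - 5P = -225 + 3P gives P* = 122, x* = 141.
With the rebate, buyers effectively pay Pb = Ps − 66, where Ps is the price sellers receive.
Demand in terms of Ps becomes xd = 751 − 5(Ps − 66) = 1081 - 5Ps. Setting this equal to supply: 1081 - 5Ps = -225 + 3Ps, so Ps = 163.25.
Buyers pay Pb = 163.25 − 66 = 97.25; x' = -225 + 3·163.25 = 264.75.
Buyers' price falls by P* − Pb = 122 − 97.25 = 24.75; sellers' price rises by Ps − P* = 163.25 − 122 = 41.25.
So producers capture 41.25/66 = 0.625 of each unit of subsidy.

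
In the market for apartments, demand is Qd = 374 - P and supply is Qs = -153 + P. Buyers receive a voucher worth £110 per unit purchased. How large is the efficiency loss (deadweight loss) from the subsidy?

Pre-subsidy: 374 - P = -153 + P gives P* = 263.5, Q* = 110.5.
With the rebate, buyers effectively pay Pb = Ps − 110, where Ps is the price sellers receive.
Demand in terms of Ps becomes Qd = 374 − 1(Ps − 110) = 484 - Ps. Setting this equal to supply: 484 - Ps = -153 + Ps, so Ps = 318.5.
Buyers pay Pb = 318.5 − 110 = 208.5; Q' = -153 + 1·318.5 = 165.5.
The subsidy expands output by 165.5 − 110.5 = 55 past the efficient level; on those units the gap between marginal cost and willingness to pay runs from 0 up to 110.
DWL = ½ × 110 × 55 = 3025.

Deadweight loss = £3025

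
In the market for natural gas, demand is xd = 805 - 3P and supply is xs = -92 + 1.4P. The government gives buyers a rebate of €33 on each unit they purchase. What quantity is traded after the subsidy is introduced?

Pre-subsidy: 805 - 3P = -92 + 1.4P gives P* = 4485/22, x* = 4255/22.
With the rebate, buyers effectively pay Pb = Ps − 33, where Ps is the price sellers receive.
Demand in terms of Ps becomes xd = 805 − 3(Ps − 33) = 904 - 3Ps. Setting this equal to supply: 904 - 3Ps = -92 + 1.4Ps, so Ps = 2490/11.
Buyers pay Pb = 2490/11 − 33 = 2127/11; x' = -92 + 1.4·(2490/11) = 2474/11.

x' = 2474/11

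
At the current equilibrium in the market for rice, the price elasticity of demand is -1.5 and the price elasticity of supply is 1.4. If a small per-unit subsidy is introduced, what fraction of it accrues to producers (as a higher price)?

For a small subsidy around the equilibrium, the benefit split depends on the relative slopes, which at a point are proportional to the elasticities.
Buyer share = εs/(εs + |εd|) = 1.4/(1.4 + 1.5) = 14/29; seller share = |εd|/(εs + |εd|) = 15/29.
So producers capture 15/29 of the subsidy.

Producer share = 15/29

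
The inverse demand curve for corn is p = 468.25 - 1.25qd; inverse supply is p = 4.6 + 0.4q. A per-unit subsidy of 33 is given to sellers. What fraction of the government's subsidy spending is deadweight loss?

Pre-subsidy: 468.25 - 1.25q = 4.6 + 0.4q gives q* = 281 and p* = 117.
With the subsidy, sellers receive ps = pb + 33 for each unit, where pb is the price buyers pay.
On the curves, pb = 468.25 - 1.25q and ps = 4.6 + 0.4q; the wedge ps − pb = 33 gives 4.6 + 0.4q − (468.25 - 1.25q) = 33, so q' = 301.
Then pb = 468.25 − 1.25·301 = 92 and ps = 4.6 + 0.4·301 = 125.
ΔCS = ½(281 + 301)(117 − 92) = 7275; ΔPS = ½(281 + 301)(125 − 117) = 2328.
Government spending = 33 × 301 = 9933.
DWL = ½ × 33 × (301 − 281) = 330; fraction = 330 / 9933 = 10/301.

DWL / government spending = 10/301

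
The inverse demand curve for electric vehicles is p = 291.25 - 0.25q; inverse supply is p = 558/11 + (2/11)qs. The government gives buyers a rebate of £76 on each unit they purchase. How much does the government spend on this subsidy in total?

Pre-subsidy: 291.25 - 0.25q = 558/11 + (2/11)q gives q* = 557 and p* = 152.
With the rebate, buyers effectively pay pb = ps − 76, where ps is the price sellers receive.
On the curves, pb = 291.25 - 0.25q and ps = 558/11 + (2/11)q; the wedge ps − pb = 76 gives 558/11 + (2/11)q − (291.25 - 0.25q) = 76, so q' = 733.
Then pb = 291.25 − 0.25·733 = 108 and ps = 558/11 + (2/11)·733 = 184.
Government outlay = subsidy × quantity = 76 × 733 = 55708.

Government cost = £55708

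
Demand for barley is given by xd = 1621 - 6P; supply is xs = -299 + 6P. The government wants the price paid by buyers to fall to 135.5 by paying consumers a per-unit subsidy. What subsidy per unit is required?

Required subsidy s = 49 per unit

At a buyer price of 135.5, quantity demanded is 1621 − 6·135.5 = 808.
Sellers supply 808 only when they receive Ps with -299 + 6·Ps = 808, i.e. Ps = 184.5.
s = Ps − Pb = 184.5 − 135.5 = 49.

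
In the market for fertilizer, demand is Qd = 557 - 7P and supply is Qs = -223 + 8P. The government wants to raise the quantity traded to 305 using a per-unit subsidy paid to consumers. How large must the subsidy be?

At Q = 305, invert demand for the buyer price: Pb = (557 − 305)/7 = 36; invert supply for the seller price: Ps = (305 − (-223))/8 = 66.
The subsidy must fill the gap: s = Ps − Pb = 66 − 36 = 30.

Required subsidy s = 30 per unit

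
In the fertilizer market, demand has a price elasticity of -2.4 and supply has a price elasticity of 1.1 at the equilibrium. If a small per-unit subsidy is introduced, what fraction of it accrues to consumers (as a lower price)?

Consumer share = 11/35

For a small subsidy around the equilibrium, the benefit split depends on the relative slopes, which at a point are proportional to the elasticities.
Buyer share = εs/(εs + |εd|) = 1.1/(1.1 + 2.4) = 11/35; seller share = |εd|/(εs + |εd|) = 24/35.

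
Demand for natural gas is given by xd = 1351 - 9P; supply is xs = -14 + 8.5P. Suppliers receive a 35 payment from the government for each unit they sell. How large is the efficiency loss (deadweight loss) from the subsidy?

Pre-subsidy: 1351 - 9P = -14 + 8.5P gives P* = 78, x* = 649.
With the subsidy, sellers receive Ps = Pb + 35 for each unit, where Pb is the price buyers pay.
Supply in terms of Pb becomes xs = -14 + 8.5(Pb + 35) = 283.5 + 8.5Pb. Setting this equal to demand: 1351 - 9Pb = 283.5 + 8.5Pb, so Pb = 61.
Sellers receive Ps = 61 + 35 = 96; x' = 1351 − 9·61 = 802.
The subsidy expands output by 802 − 649 = 153 past the efficient level; on those units the gap between marginal cost and willingness to pay runs from 0 up to 35.
DWL = ½ × 35 × 153 = 2677.5.

Deadweight loss = 2677.5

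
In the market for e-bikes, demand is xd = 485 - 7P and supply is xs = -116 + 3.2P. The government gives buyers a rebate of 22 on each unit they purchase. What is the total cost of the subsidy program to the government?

Pre-subsidy: 485 - 7P = -116 + 3.2P gives P* = 3005/51, x* = 3700/51.
With the rebate, buyers effectively pay Pb = Ps − 22, where Ps is the price sellers receive.
Demand in terms of Ps becomes xd = 485 − 7(Ps − 22) = 639 - 7Ps. Setting this equal to supply: 639 - 7Ps = -116 + 3.2Ps, so Ps = 3775/51.
Buyers pay Pb = 3775/51 − 22 = 2653/51; x' = -116 + 3.2·(3775/51) = 6164/51.
Government outlay = subsidy × quantity = 22 × 6164/51 = 135608/51.

Government cost = 135608/51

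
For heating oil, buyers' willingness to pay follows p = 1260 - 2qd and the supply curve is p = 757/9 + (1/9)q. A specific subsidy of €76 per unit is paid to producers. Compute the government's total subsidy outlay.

Government cost = €45068

Pre-subsidy: 1260 - 2q = 757/9 + (1/9)q gives q* = 557 and p* = 146.
With the subsidy, sellers receive ps = pb + 76 for each unit, where pb is the price buyers pay.
On the curves, pb = 1260 - 2q and ps = 757/9 + (1/9)q; the wedge ps − pb = 76 gives 757/9 + (1/9)q − (1260 - 2q) = 76, so q' = 593.
Then pb = 1260 − 2·593 = 74 and ps = 757/9 + (1/9)·593 = 150.
Government outlay = subsidy × quantity = 76 × 593 = 45068.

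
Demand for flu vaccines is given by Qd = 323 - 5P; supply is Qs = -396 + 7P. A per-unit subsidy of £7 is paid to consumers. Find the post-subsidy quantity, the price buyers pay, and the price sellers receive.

Q' = 263/6; buyers pay 335/6; sellers receive 377/6

Pre-subsidy: 323 - 5P = -396 + 7P gives P* = 719/12, Q* = 281/12.
With the rebate, buyers effectively pay Pb = Ps − 7, where Ps is the price sellers receive.
Demand in terms of Ps becomes Qd = 323 − 5(Ps − 7) = 358 - 5Ps. Setting this equal to supply: 358 - 5Ps = -396 + 7Ps, so Ps = 377/6.
Buyers pay Pb = 377/6 − 7 = 335/6; Q' = -396 + 7·(377/6) = 263/6.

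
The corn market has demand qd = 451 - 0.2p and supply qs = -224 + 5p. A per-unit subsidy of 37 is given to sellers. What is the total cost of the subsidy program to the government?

Government cost = 207866/13

Pre-subsidy: 451 - 0.2p = -224 + 5p gives p* = 3375/26, q* = 11051/26.
With the subsidy, sellers receive ps = pb + 37 for each unit, where pb is the price buyers pay.
Supply in terms of pb becomes qs = -224 + 5(pb + 37) = -39 + 5pb. Setting this equal to demand: 451 - 0.2pb = -39 + 5pb, so pb = 1225/13.
Sellers receive ps = 1225/13 + 37 = 1706/13; q' = 451 − 0.2·(1225/13) = 5618/13.
Government outlay = subsidy × quantity = 37 × 5618/13 = 207866/13.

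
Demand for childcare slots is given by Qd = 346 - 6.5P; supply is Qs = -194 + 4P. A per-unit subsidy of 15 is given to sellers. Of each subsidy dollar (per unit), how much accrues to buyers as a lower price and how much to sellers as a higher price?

Buyers gain 40/7 per unit; sellers gain 65/7 per unit

Pre-subsidy: 346 - 6.5P = -194 + 4P gives P* = 360/7, Q* = 82/7.
With the subsidy, sellers receive Ps = Pb + 15 for each unit, where Pb is the price buyers pay.
Supply in terms of Pb becomes Qs = -194 + 4(Pb + 15) = -134 + 4Pb. Setting this equal to demand: 346 - 6.5Pb = -134 + 4Pb, so Pb = 320/7.
Sellers receive Ps = 320/7 + 15 = 425/7; Q' = 346 − 6.5·(320/7) = 342/7.
Buyers' price falls by P* − Pb = 360/7 − 320/7 = 40/7; sellers' price rises by Ps − P* = 425/7 − 360/7 = 65/7.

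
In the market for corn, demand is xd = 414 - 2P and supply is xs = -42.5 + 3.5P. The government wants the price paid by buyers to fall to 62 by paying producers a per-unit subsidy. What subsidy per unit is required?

Required subsidy s = 33 per unit

At a buyer price of 62, quantity demanded is 414 − 2·62 = 290.
Sellers supply 290 only when they receive Ps with -42.5 + 3.5·Ps = 290, i.e. Ps = 95.
s = Ps − Pb = 95 − 62 = 33.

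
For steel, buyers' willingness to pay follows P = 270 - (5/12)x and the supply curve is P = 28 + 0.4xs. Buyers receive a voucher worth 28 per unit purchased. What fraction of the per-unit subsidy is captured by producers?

Pre-subsidy: 270 - (5/12)x = 28 + 0.4x gives x* = 14520/49 and P* = 7180/49.
With the rebate, buyers effectively pay Pb = Ps − 28, where Ps is the price sellers receive.
On the curves, Pb = 270 - (5/12)x and Ps = 28 + 0.4x; the wedge Ps − Pb = 28 gives 28 + 0.4x − (270 - (5/12)x) = 28, so x' = 16200/49.
Then Pb = 270 − (5/12)·(16200/49) = 6480/49 and Ps = 28 + 0.4·(16200/49) = 7852/49.
Buyers' price falls by P* − Pb = 7180/49 − 6480/49 = 100/7; sellers' price rises by Ps − P* = 7852/49 − 7180/49 = 96/7.
So producers capture (96/7)/28 = 24/49 of each unit of subsidy.

Producer share = 24/49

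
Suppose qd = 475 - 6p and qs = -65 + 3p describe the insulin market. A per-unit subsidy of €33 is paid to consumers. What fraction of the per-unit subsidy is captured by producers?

Producer share = 2/3

Pre-subsidy: 475 - 6p = -65 + 3p gives p* = 60, q* = 115.
With the rebate, buyers effectively pay pb = ps − 33, where ps is the price sellers receive.
Demand in terms of ps becomes qd = 475 − 6(ps − 33) = 673 - 6ps. Setting this equal to supply: 673 - 6ps = -65 + 3ps, so ps = 82.
Buyers pay pb = 82 − 33 = 49; q' = -65 + 3·82 = 181.
Buyers' price falls by p* − pb = 60 − 49 = 11; sellers' price rises by ps − p* = 82 − 60 = 22.
So producers capture 22/33 = 2/3 of each unit of subsidy.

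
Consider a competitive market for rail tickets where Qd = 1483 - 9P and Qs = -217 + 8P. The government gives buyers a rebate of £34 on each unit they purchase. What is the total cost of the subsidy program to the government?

Government cost = £24718

Pre-subsidy: 1483 - 9P = -217 + 8P gives P* = 100, Q* = 583.
With the rebate, buyers effectively pay Pb = Ps − 34, where Ps is the price sellers receive.
Demand in terms of Ps becomes Qd = 1483 − 9(Ps − 34) = 1789 - 9Ps. Setting this equal to supply: 1789 - 9Ps = -217 + 8Ps, so Ps = 118.
Buyers pay Pb = 118 − 34 = 84; Q' = -217 + 8·118 = 727.
Government outlay = subsidy × quantity = 34 × 727 = 24718.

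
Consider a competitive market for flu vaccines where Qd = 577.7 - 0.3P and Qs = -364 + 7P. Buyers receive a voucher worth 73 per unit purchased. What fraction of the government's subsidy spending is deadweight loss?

Pre-subsidy: 577.7 - 0.3P = -364 + 7P gives P* = 129, Q* = 539.
With the rebate, buyers effectively pay Pb = Ps − 73, where Ps is the price sellers receive.
Demand in terms of Ps becomes Qd = 577.7 − 0.3(Ps − 73) = 599.6 - 0.3Ps. Setting this equal to supply: 599.6 - 0.3Ps = -364 + 7Ps, so Ps = 132.
Buyers pay Pb = 132 − 73 = 59; Q' = -364 + 7·132 = 560.
ΔCS = ½(539 + 560)(129 − 59) = 38465; ΔPS = ½(539 + 560)(132 − 129) = 1648.5.
Government spending = 73 × 560 = 40880.
DWL = ½ × 73 × (560 − 539) = 766.5; fraction = 766.5 / 40880 = 0.01875.

DWL / government spending = 0.01875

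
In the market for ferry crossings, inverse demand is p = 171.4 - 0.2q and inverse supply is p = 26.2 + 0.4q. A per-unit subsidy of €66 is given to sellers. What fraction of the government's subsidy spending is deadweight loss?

Pre-subsidy: 171.4 - 0.2q = 26.2 + 0.4q gives q* = 242 and p* = 123.
With the subsidy, sellers receive ps = pb + 66 for each unit, where pb is the price buyers pay.
On the curves, pb = 171.4 - 0.2q and ps = 26.2 + 0.4q; the wedge ps − pb = 66 gives 26.2 + 0.4q − (171.4 - 0.2q) = 66, so q' = 352.
Then pb = 171.4 − 0.2·352 = 101 and ps = 26.2 + 0.4·352 = 167.
ΔCS = ½(242 + 352)(123 − 101) = 6534; ΔPS = ½(242 + 352)(167 − 123) = 13068.
Government spending = 66 × 352 = 23232.
DWL = ½ × 66 × (352 − 242) = 3630; fraction = 3630 / 23232 = 0.15625.

DWL / government spending = 0.15625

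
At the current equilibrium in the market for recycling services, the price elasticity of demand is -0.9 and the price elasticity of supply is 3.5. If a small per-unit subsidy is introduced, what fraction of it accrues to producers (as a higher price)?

For a small subsidy around the equilibrium, the benefit split depends on the relative slopes, which at a point are proportional to the elasticities.
Buyer share = εs/(εs + |εd|) = 3.5/(3.5 + 0.9) = 35/44; seller share = |εd|/(εs + |εd|) = 9/44.
So producers capture 9/44 of the subsidy.

Producer share = 9/44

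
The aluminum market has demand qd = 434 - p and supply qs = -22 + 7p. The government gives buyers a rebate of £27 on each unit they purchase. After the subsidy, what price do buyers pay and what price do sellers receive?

Pre-subsidy: 434 - p = -22 + 7p gives p* = 57, q* = 377.
With the rebate, buyers effectively pay pb = ps − 27, where ps is the price sellers receive.
Demand in terms of ps becomes qd = 434 − 1(ps − 27) = 461 - ps. Setting this equal to supply: 461 - ps = -22 + 7ps, so ps = 60.375.
Buyers pay pb = 60.375 − 27 = 33.375; q' = -22 + 7·60.375 = 400.625.

Buyers pay £33.375; sellers receive £60.375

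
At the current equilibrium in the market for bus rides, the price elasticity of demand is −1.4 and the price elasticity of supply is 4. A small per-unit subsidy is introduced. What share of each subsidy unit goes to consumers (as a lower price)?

For a small subsidy around the equilibrium, the benefit split depends on the relative slopes, which at a point are proportional to the elasticities.
Buyer share = εs/(εs + |εd|) = 4/(4 + 1.4) = 20/27; seller share = |εd|/(εs + |εd|) = 7/27.

Consumer share = 20/27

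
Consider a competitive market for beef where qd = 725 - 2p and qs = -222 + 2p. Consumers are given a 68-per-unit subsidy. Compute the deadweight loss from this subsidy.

Deadweight loss = 2312

Pre-subsidy: 725 - 2p = -222 + 2p gives p* = 236.75, q* = 251.5.
With the rebate, buyers effectively pay pb = ps − 68, where ps is the price sellers receive.
Demand in terms of ps becomes qd = 725 − 2(ps − 68) = 861 - 2ps. Setting this equal to supply: 861 - 2ps = -222 + 2ps, so ps = 270.75.
Buyers pay pb = 270.75 − 68 = 202.75; q' = -222 + 2·270.75 = 319.5.
The subsidy expands output by 319.5 − 251.5 = 68 past the efficient level; on those units the gap between marginal cost and willingness to pay runs from 0 up to 68.
DWL = ½ × 68 × 68 = 2312.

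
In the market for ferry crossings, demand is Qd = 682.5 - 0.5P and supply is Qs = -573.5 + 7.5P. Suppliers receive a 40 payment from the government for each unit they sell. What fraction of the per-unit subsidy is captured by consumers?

Pre-subsidy: 682.5 - 0.5P = -573.5 + 7.5P gives P* = 157, Q* = 604.
With the subsidy, sellers receive Ps = Pb + 40 for each unit, where Pb is the price buyers pay.
Supply in terms of Pb becomes Qs = -573.5 + 7.5(Pb + 40) = -273.5 + 7.5Pb. Setting this equal to demand: 682.5 - 0.5Pb = -273.5 + 7.5Pb, so Pb = 119.5.
Sellers receive Ps = 119.5 + 40 = 159.5; Q' = 682.5 − 0.5·119.5 = 622.75.
Buyers' price falls by P* − Pb = 157 − 119.5 = 37.5; sellers' price rises by Ps − P* = 159.5 − 157 = 2.5.
So consumers capture 37.5/40 = 0.9375 of each unit of subsidy.

Consumer share = 0.9375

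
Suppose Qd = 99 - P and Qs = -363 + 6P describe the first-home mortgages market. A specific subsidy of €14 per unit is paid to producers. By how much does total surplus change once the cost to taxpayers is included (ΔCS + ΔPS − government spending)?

Net change in total surplus = -€84

Pre-subsidy: 99 - P = -363 + 6P gives P* = 66, Q* = 33.
With the subsidy, sellers receive Ps = Pb + 14 for each unit, where Pb is the price buyers pay.
Supply in terms of Pb becomes Qs = -363 + 6(Pb + 14) = -279 + 6Pb. Setting this equal to demand: 99 - Pb = -279 + 6Pb, so Pb = 54.
Sellers receive Ps = 54 + 14 = 68; Q' = 99 − 1·54 = 45.
ΔCS = ½(33 + 45)(66 − 54) = 468; ΔPS = ½(33 + 45)(68 − 66) = 78.
Government spending = 14 × 45 = 630.
Net change = 468 + 78 − 630 = -84. The loss equals the DWL triangle ½·14·12.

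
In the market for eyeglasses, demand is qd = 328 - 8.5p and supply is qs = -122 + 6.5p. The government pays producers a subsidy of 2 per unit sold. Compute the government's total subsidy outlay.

Government cost = 2411/15

Pre-subsidy: 328 - 8.5p = -122 + 6.5p gives p* = 30, q* = 73.
With the subsidy, sellers receive ps = pb + 2 for each unit, where pb is the price buyers pay.
Supply in terms of pb becomes qs = -122 + 6.5(pb + 2) = -109 + 6.5pb. Setting this equal to demand: 328 - 8.5pb = -109 + 6.5pb, so pb = 437/15.
Sellers receive ps = 437/15 + 2 = 467/15; q' = 328 − 8.5·(437/15) = 2411/30.
Government outlay = subsidy × quantity = 2 × 2411/30 = 2411/15.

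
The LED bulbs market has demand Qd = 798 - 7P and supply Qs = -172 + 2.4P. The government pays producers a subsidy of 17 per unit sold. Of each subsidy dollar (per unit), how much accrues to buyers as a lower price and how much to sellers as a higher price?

Pre-subsidy: 798 - 7P = -172 + 2.4P gives P* = 4850/47, Q* = 3556/47.
With the subsidy, sellers receive Ps = Pb + 17 for each unit, where Pb is the price buyers pay.
Supply in terms of Pb becomes Qs = -172 + 2.4(Pb + 17) = -131.2 + 2.4Pb. Setting this equal to demand: 798 - 7Pb = -131.2 + 2.4Pb, so Pb = 4646/47.
Sellers receive Ps = 4646/47 + 17 = 5445/47; Q' = 798 − 7·(4646/47) = 4984/47.
Buyers' price falls by P* − Pb = 4850/47 − 4646/47 = 204/47; sellers' price rises by Ps − P* = 5445/47 − 4850/47 = 595/47.

Buyers gain 204/47 per unit; sellers gain 595/47 per unit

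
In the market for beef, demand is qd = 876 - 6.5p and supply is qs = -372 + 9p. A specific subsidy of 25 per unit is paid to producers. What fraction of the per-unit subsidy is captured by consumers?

Consumer share = 18/31

Pre-subsidy: 876 - 6.5p = -372 + 9p gives p* = 2496/31, q* = 10932/31.
With the subsidy, sellers receive ps = pb + 25 for each unit, where pb is the price buyers pay.
Supply in terms of pb becomes qs = -372 + 9(pb + 25) = -147 + 9pb. Setting this equal to demand: 876 - 6.5pb = -147 + 9pb, so pb = 66.
Sellers receive ps = 66 + 25 = 91; q' = 876 − 6.5·66 = 447.
Buyers' price falls by p* − pb = 2496/31 − 66 = 450/31; sellers' price rises by ps − p* = 91 − 2496/31 = 325/31.
So consumers capture (450/31)/25 = 18/31 of each unit of subsidy.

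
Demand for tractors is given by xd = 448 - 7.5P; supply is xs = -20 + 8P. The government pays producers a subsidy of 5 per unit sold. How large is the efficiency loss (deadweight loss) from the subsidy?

Deadweight loss = 1500/31

Pre-subsidy: 448 - 7.5P = -20 + 8P gives P* = 936/31, x* = 6868/31.
With the subsidy, sellers receive Ps = Pb + 5 for each unit, where Pb is the price buyers pay.
Supply in terms of Pb becomes xs = -20 + 8(Pb + 5) = 20 + 8Pb. Setting this equal to demand: 448 - 7.5Pb = 20 + 8Pb, so Pb = 856/31.
Sellers receive Ps = 856/31 + 5 = 1011/31; x' = 448 − 7.5·(856/31) = 7468/31.
The subsidy expands output by 7468/31 − 6868/31 = 600/31 past the efficient level; on those units the gap between marginal cost and willingness to pay runs from 0 up to 5.
DWL = ½ × 5 × 600/31 = 1500/31.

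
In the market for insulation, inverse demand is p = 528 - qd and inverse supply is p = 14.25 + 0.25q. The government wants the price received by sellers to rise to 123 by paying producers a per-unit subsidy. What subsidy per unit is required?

Required subsidy s = 30 per unit

At a seller price of 123, quantity supplied is -57 + 4·123 = 435.
Buyers absorb 435 only when they pay pb = 528 − 1·435 = 93.
s = ps − pb = 123 − 93 = 30.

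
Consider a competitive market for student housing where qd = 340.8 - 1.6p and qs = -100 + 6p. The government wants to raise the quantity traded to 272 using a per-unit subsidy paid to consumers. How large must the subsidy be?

At q = 272, invert demand for the buyer price: pb = (340.8 − 272)/1.6 = 43; invert supply for the seller price: ps = (272 − (-100))/6 = 62.
The subsidy must fill the gap: s = ps − pb = 62 − 43 = 19.

Required subsidy s = 19 per unit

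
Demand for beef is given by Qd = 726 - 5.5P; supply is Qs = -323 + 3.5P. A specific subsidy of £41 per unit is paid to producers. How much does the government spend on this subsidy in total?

Government cost = 254815/36

Pre-subsidy: 726 - 5.5P = -323 + 3.5P gives P* = 1049/9, Q* = 1529/18.
With the subsidy, sellers receive Ps = Pb + 41 for each unit, where Pb is the price buyers pay.
Supply in terms of Pb becomes Qs = -323 + 3.5(Pb + 41) = -179.5 + 3.5Pb. Setting this equal to demand: 726 - 5.5Pb = -179.5 + 3.5Pb, so Pb = 1811/18.
Sellers receive Ps = 1811/18 + 41 = 2549/18; Q' = 726 − 5.5·(1811/18) = 6215/36.
Government outlay = subsidy × quantity = 41 × 6215/36 = 254815/36.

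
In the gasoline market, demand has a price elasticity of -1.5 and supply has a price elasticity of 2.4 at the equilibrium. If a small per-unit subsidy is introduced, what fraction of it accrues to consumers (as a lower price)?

For a small subsidy around the equilibrium, the benefit split depends on the relative slopes, which at a point are proportional to the elasticities.
Buyer share = εs/(εs + |εd|) = 2.4/(2.4 + 1.5) = 8/13; seller share = |εd|/(εs + |εd|) = 5/13.

Consumer share = 8/13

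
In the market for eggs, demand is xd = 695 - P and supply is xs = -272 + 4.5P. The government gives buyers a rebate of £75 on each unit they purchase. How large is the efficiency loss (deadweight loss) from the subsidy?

Deadweight loss = 50625/22

Pre-subsidy: 695 - P = -272 + 4.5P gives P* = 1934/11, x* = 5711/11.
With the rebate, buyers effectively pay Pb = Ps − 75, where Ps is the price sellers receive.
Demand in terms of Ps becomes xd = 695 − 1(Ps − 75) = 770 - Ps. Setting this equal to supply: 770 - Ps = -272 + 4.5Ps, so Ps = 2084/11.
Buyers pay Pb = 2084/11 − 75 = 1259/11; x' = -272 + 4.5·(2084/11) = 6386/11.
The subsidy expands output by 6386/11 − 5711/11 = 675/11 past the efficient level; on those units the gap between marginal cost and willingness to pay runs from 0 up to 75.
DWL = ½ × 75 × 675/11 = 50625/22.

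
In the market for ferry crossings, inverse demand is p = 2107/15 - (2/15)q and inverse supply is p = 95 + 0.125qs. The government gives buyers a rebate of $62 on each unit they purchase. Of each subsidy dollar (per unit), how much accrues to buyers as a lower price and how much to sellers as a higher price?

Pre-subsidy: 2107/15 - (2/15)q = 95 + 0.125q gives q* = 176 and p* = 117.
With the rebate, buyers effectively pay pb = ps − 62, where ps is the price sellers receive.
On the curves, pb = 2107/15 - (2/15)q and ps = 95 + 0.125q; the wedge ps − pb = 62 gives 95 + 0.125q − (2107/15 - (2/15)q) = 62, so q' = 416.
Then pb = 2107/15 − (2/15)·416 = 85 and ps = 95 + 0.125·416 = 147.
Buyers' price falls by p* − pb = 117 − 85 = 32; sellers' price rises by ps − p* = 147 − 117 = 30.

Buyers gain $32 per unit; sellers gain $30 per unit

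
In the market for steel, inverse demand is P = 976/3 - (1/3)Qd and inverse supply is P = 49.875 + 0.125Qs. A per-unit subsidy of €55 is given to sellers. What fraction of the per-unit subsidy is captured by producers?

Producer share = 3/11

Pre-subsidy: 976/3 - (1/3)Q = 49.875 + 0.125Q gives Q* = 601 and P* = 125.
With the subsidy, sellers receive Ps = Pb + 55 for each unit, where Pb is the price buyers pay.
On the curves, Pb = 976/3 - (1/3)Q and Ps = 49.875 + 0.125Q; the wedge Ps − Pb = 55 gives 49.875 + 0.125Q − (976/3 - (1/3)Q) = 55, so Q' = 721.
Then Pb = 976/3 − (1/3)·721 = 85 and Ps = 49.875 + 0.125·721 = 140.
Buyers' price falls by P* − Pb = 125 − 85 = 40; sellers' price rises by Ps − P* = 140 − 125 = 15.
So producers capture 15/55 = 3/11 of each unit of subsidy.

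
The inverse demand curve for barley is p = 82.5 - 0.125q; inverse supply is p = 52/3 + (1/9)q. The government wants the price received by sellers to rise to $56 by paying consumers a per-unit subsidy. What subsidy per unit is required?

Required subsidy s = $17 per unit

At a seller price of 56, quantity supplied is -156 + 9·56 = 348.
Buyers absorb 348 only when they pay pb = 82.5 − 0.125·348 = 39.
s = ps − pb = 56 − 39 = 17.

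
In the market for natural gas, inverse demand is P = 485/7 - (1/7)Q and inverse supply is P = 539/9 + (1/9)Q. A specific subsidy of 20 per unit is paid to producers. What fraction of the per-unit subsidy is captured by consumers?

Consumer share = 0.5625

Pre-subsidy: 485/7 - (1/7)Q = 539/9 + (1/9)Q gives Q* = 37 and P* = 64.
With the subsidy, sellers receive Ps = Pb + 20 for each unit, where Pb is the price buyers pay.
On the curves, Pb = 485/7 - (1/7)Q and Ps = 539/9 + (1/9)Q; the wedge Ps − Pb = 20 gives 539/9 + (1/9)Q − (485/7 - (1/7)Q) = 20, so Q' = 115.75.
Then Pb = 485/7 − (1/7)·115.75 = 52.75 and Ps = 539/9 + (1/9)·115.75 = 72.75.
Buyers' price falls by P* − Pb = 64 − 52.75 = 11.25; sellers' price rises by Ps − P* = 72.75 − 64 = 8.75.
So consumers capture 11.25/20 = 0.5625 of each unit of subsidy.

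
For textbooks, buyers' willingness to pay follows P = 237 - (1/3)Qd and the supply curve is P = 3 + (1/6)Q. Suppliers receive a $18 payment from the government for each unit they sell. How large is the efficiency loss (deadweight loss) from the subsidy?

Pre-subsidy: 237 - (1/3)Q = 3 + (1/6)Q gives Q* = 468 and P* = 81.
With the subsidy, sellers receive Ps = Pb + 18 for each unit, where Pb is the price buyers pay.
On the curves, Pb = 237 - (1/3)Q and Ps = 3 + (1/6)Q; the wedge Ps − Pb = 18 gives 3 + (1/6)Q − (237 - (1/3)Q) = 18, so Q' = 504.
Then Pb = 237 − (1/3)·504 = 69 and Ps = 3 + (1/6)·504 = 87.
The subsidy expands output by 504 − 468 = 36 past the efficient level; on those units the gap between marginal cost and willingness to pay runs from 0 up to 18.
DWL = ½ × 18 × 36 = 324.

Deadweight loss = $324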